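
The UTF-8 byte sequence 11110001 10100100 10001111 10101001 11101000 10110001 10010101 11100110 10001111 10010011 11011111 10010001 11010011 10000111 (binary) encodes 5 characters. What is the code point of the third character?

U+63D3

Offset 0: leading byte 0xF1 = 11110001 → 4-byte char #1 = F1 A4 8F A9.
Offset 4: leading byte 0xE8 = 11101000 → 3-byte char #2 = E8 B1 95.
Offset 7: leading byte 0xE6 = 11100110 → 3-byte char #3 = E6 8F 93.
Leading byte 0xE6 = 11100110 matches 1110xxxx → 3-byte sequence.
Byte 1: 0xE6 = 11100110, payload 0110 (4 bits).
Byte 2: 0x8F = 10001111 (10xxxxxx ✓), payload 001111.
Byte 3: 0x93 = 10010011 (10xxxxxx ✓), payload 010011.
Concatenate: 0110001111010011 = 0x63D3 (16 bits → U+63D3).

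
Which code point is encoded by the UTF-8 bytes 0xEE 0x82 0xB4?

U+E0B4

Leading byte 0xEE = 11101110 matches 1110xxxx → 3-byte sequence.
Byte 1: 0xEE = 11101110, payload 1110 (4 bits).
Byte 2: 0x82 = 10000010 (10xxxxxx ✓), payload 000010.
Byte 3: 0xB4 = 10110100 (10xxxxxx ✓), payload 110100.
Concatenate: 1110000010110100 = 0xE0B4 (16 bits → U+E0B4).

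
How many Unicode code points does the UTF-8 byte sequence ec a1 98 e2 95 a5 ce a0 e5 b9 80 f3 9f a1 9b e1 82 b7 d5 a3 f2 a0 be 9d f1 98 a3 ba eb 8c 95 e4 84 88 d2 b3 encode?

12

Byte at offset 0: 0xEC = 11101100 → 3-byte char (#1). Advance 3.
Byte at offset 3: 0xE2 = 11100010 → 3-byte char (#2). Advance 3.
Byte at offset 6: 0xCE = 11001110 → 2-byte char (#3). Advance 2.
Byte at offset 8: 0xE5 = 11100101 → 3-byte char (#4). Advance 3.
Byte at offset 11: 0xF3 = 11110011 → 4-byte char (#5). Advance 4.
Byte at offset 15: 0xE1 = 11100001 → 3-byte char (#6). Advance 3.
Byte at offset 18: 0xD5 = 11010101 → 2-byte char (#7). Advance 2.
Byte at offset 20: 0xF2 = 11110010 → 4-byte char (#8). Advance 4.
Byte at offset 24: 0xF1 = 11110001 → 4-byte char (#9). Advance 4.
Byte at offset 28: 0xEB = 11101011 → 3-byte char (#10). Advance 3.
Byte at offset 31: 0xE4 = 11100100 → 3-byte char (#11). Advance 3.
Byte at offset 34: 0xD2 = 11010010 → 2-byte char (#12). Advance 2.
Reached end at offset 36 after 12 code points.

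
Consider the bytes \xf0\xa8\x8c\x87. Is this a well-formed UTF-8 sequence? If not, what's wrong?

Leading byte 0xF0 = 11110000 → 4-byte form.
Continuation bytes 0xA8=10101000, 0x8C=10001100, 0x87=10000111 all match 10xxxxxx.
Decoded value 0x28307 is ≥ 0x10000 (shortest form) and not a surrogate.

valid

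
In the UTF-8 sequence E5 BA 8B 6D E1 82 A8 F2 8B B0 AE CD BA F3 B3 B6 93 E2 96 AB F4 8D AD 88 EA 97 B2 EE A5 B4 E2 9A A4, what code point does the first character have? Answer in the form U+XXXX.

Offset 0: leading byte 0xE5 = 11100101 → 3-byte char #1 = E5 BA 8B.
Leading byte 0xE5 = 11100101 matches 1110xxxx → 3-byte sequence.
Byte 1: 0xE5 = 11100101, payload 0101 (4 bits).
Byte 2: 0xBA = 10111010 (10xxxxxx ✓), payload 111010.
Byte 3: 0x8B = 10001011 (10xxxxxx ✓), payload 001011.
Concatenate: 0101111010001011 = 0x5E8B (16 bits → U+5E8B).

U+5E8B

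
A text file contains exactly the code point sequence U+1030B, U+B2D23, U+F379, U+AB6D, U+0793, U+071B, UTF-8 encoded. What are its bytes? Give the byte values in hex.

U+1030B: 4-byte form → F0 90 8C 8B.
U+B2D23: 4-byte form → F2 B2 B4 A3.
U+F379: 3-byte form → EF 8D B9.
U+AB6D: 3-byte form → EA AD AD.
U+0793: 2-byte form → DE 93.
U+071B: 2-byte form → DC 9B.
Concatenated (18 bytes): F0 90 8C 8B F2 B2 B4 A3 EF 8D B9 EA AD AD DE 93 DC 9B.

F0 90 8C 8B F2 B2 B4 A3 EF 8D B9 EA AD AD DE 93 DC 9B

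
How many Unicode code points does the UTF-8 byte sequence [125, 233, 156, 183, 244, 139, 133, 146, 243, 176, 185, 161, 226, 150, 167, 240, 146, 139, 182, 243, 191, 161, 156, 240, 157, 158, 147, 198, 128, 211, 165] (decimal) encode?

Byte at offset 0: 0x7D = 01111101 → 1-byte char (#1). Advance 1.
Byte at offset 1: 0xE9 = 11101001 → 3-byte char (#2). Advance 3.
Byte at offset 4: 0xF4 = 11110100 → 4-byte char (#3). Advance 4.
Byte at offset 8: 0xF3 = 11110011 → 4-byte char (#4). Advance 4.
Byte at offset 12: 0xE2 = 11100010 → 3-byte char (#5). Advance 3.
Byte at offset 15: 0xF0 = 11110000 → 4-byte char (#6). Advance 4.
Byte at offset 19: 0xF3 = 11110011 → 4-byte char (#7). Advance 4.
Byte at offset 23: 0xF0 = 11110000 → 4-byte char (#8). Advance 4.
Byte at offset 27: 0xC6 = 11000110 → 2-byte char (#9). Advance 2.
Byte at offset 29: 0xD3 = 11010011 → 2-byte char (#10). Advance 2.
Reached end at offset 31 after 10 code points.

10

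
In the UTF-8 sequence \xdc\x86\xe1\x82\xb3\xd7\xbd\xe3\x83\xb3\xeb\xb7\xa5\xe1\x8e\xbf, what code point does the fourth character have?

U+30F3

Offset 0: leading byte 0xDC = 11011100 → 2-byte char #1 = DC 86.
Offset 2: leading byte 0xE1 = 11100001 → 3-byte char #2 = E1 82 B3.
Offset 5: leading byte 0xD7 = 11010111 → 2-byte char #3 = D7 BD.
Offset 7: leading byte 0xE3 = 11100011 → 3-byte char #4 = E3 83 B3.
Leading byte 0xE3 = 11100011 matches 1110xxxx → 3-byte sequence.
Byte 1: 0xE3 = 11100011, payload 0011 (4 bits).
Byte 2: 0x83 = 10000011 (10xxxxxx ✓), payload 000011.
Byte 3: 0xB3 = 10110011 (10xxxxxx ✓), payload 110011.
Concatenate: 0011000011110011 = 0x30F3 (16 bits → U+30F3).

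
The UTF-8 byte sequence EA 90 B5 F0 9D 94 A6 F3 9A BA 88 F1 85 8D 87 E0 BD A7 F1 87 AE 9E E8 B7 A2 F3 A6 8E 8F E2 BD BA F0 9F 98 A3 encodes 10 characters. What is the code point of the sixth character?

Offset 0: leading byte 0xEA = 11101010 → 3-byte char #1 = EA 90 B5.
Offset 3: leading byte 0xF0 = 11110000 → 4-byte char #2 = F0 9D 94 A6.
Offset 7: leading byte 0xF3 = 11110011 → 4-byte char #3 = F3 9A BA 88.
Offset 11: leading byte 0xF1 = 11110001 → 4-byte char #4 = F1 85 8D 87.
Offset 15: leading byte 0xE0 = 11100000 → 3-byte char #5 = E0 BD A7.
Offset 18: leading byte 0xF1 = 11110001 → 4-byte char #6 = F1 87 AE 9E.
Leading byte 0xF1 = 11110001 matches 11110xxx → 4-byte sequence.
Byte 1: 0xF1 = 11110001, payload 001 (3 bits).
Byte 2: 0x87 = 10000111 (10xxxxxx ✓), payload 000111.
Byte 3: 0xAE = 10101110 (10xxxxxx ✓), payload 101110.
Byte 4: 0x9E = 10011110 (10xxxxxx ✓), payload 011110.
Concatenate: 001000111101110011110 = 0x47B9E (21 bits → U+47B9E).

U+47B9E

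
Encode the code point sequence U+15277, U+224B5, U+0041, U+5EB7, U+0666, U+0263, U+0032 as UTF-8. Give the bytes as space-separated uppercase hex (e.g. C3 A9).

F0 95 89 B7 F0 A2 92 B5 41 E5 BA B7 D9 A6 C9 A3 32

U+15277: 4-byte form → F0 95 89 B7.
U+224B5: 4-byte form → F0 A2 92 B5.
U+0041: 1-byte form → 41.
U+5EB7: 3-byte form → E5 BA B7.
U+0666: 2-byte form → D9 A6.
U+0263: 2-byte form → C9 A3.
U+0032: 1-byte form → 32.
Concatenated (17 bytes): F0 95 89 B7 F0 A2 92 B5 41 E5 BA B7 D9 A6 C9 A3 32.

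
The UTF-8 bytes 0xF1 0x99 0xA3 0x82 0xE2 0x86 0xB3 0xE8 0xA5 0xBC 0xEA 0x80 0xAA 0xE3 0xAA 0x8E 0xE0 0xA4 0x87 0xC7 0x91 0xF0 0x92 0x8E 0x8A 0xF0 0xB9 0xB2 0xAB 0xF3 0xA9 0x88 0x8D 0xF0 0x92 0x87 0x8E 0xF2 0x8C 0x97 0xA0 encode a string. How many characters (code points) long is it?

12

Byte at offset 0: 0xF1 = 11110001 → 4-byte char (#1). Advance 4.
Byte at offset 4: 0xE2 = 11100010 → 3-byte char (#2). Advance 3.
Byte at offset 7: 0xE8 = 11101000 → 3-byte char (#3). Advance 3.
Byte at offset 10: 0xEA = 11101010 → 3-byte char (#4). Advance 3.
Byte at offset 13: 0xE3 = 11100011 → 3-byte char (#5). Advance 3.
Byte at offset 16: 0xE0 = 11100000 → 3-byte char (#6). Advance 3.
Byte at offset 19: 0xC7 = 11000111 → 2-byte char (#7). Advance 2.
Byte at offset 21: 0xF0 = 11110000 → 4-byte char (#8). Advance 4.
Byte at offset 25: 0xF0 = 11110000 → 4-byte char (#9). Advance 4.
Byte at offset 29: 0xF3 = 11110011 → 4-byte char (#10). Advance 4.
Byte at offset 33: 0xF0 = 11110000 → 4-byte char (#11). Advance 4.
Byte at offset 37: 0xF2 = 11110010 → 4-byte char (#12). Advance 4.
Reached end at offset 41 after 12 code points.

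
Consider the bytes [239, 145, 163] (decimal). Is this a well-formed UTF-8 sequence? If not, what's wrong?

valid

Leading byte 0xEF = 11101111 → 3-byte form.
Continuation bytes 0x91=10010001, 0xA3=10100011 all match 10xxxxxx.
Decoded value 0xF463 is ≥ 0x800 (shortest form) and not a surrogate.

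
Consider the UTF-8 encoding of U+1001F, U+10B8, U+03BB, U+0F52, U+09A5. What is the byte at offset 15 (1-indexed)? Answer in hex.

0xA5

1-indexed offset 15 is 0-indexed offset 14.
U+1001F → 4-byte form F0 90 80 9F at offsets 0–3.
U+10B8 → 3-byte form E1 82 B8 at offsets 4–6.
U+03BB → 2-byte form CE BB at offsets 7–8.
U+0F52 → 3-byte form E0 BD 92 at offsets 9–11.
U+09A5 → 3-byte form E0 A6 A5 at offsets 12–14.
Offset 14 falls in char 5's range; it's byte 3 of E0 A6 A5 = 0xA5.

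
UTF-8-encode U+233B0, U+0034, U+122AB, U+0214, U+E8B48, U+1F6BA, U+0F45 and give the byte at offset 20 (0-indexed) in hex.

0xBD

U+233B0 → 4-byte form F0 A3 8E B0 at offsets 0–3.
U+0034 → 1-byte form 34 at offsets 4–4.
U+122AB → 4-byte form F0 92 8A AB at offsets 5–8.
U+0214 → 2-byte form C8 94 at offsets 9–10.
U+E8B48 → 4-byte form F3 A8 AD 88 at offsets 11–14.
U+1F6BA → 4-byte form F0 9F 9A BA at offsets 15–18.
U+0F45 → 3-byte form E0 BD 85 at offsets 19–21.
Offset 20 falls in char 7's range; it's byte 2 of E0 BD 85 = 0xBD.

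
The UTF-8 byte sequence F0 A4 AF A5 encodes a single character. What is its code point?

Leading byte 0xF0 = 11110000 matches 11110xxx → 4-byte sequence.
Byte 1: 0xF0 = 11110000, payload 000 (3 bits).
Byte 2: 0xA4 = 10100100 (10xxxxxx ✓), payload 100100.
Byte 3: 0xAF = 10101111 (10xxxxxx ✓), payload 101111.
Byte 4: 0xA5 = 10100101 (10xxxxxx ✓), payload 100101.
Concatenate: 000100100101111100101 = 0x24BE5 (21 bits → U+24BE5).

U+24BE5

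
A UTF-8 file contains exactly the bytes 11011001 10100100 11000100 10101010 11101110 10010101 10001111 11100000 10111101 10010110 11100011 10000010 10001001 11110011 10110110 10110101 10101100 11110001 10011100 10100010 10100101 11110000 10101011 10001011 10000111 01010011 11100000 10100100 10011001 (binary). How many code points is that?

10

Byte at offset 0: 0xD9 = 11011001 → 2-byte char (#1). Advance 2.
Byte at offset 2: 0xC4 = 11000100 → 2-byte char (#2). Advance 2.
Byte at offset 4: 0xEE = 11101110 → 3-byte char (#3). Advance 3.
Byte at offset 7: 0xE0 = 11100000 → 3-byte char (#4). Advance 3.
Byte at offset 10: 0xE3 = 11100011 → 3-byte char (#5). Advance 3.
Byte at offset 13: 0xF3 = 11110011 → 4-byte char (#6). Advance 4.
Byte at offset 17: 0xF1 = 11110001 → 4-byte char (#7). Advance 4.
Byte at offset 21: 0xF0 = 11110000 → 4-byte char (#8). Advance 4.
Byte at offset 25: 0x53 = 01010011 → 1-byte char (#9). Advance 1.
Byte at offset 26: 0xE0 = 11100000 → 3-byte char (#10). Advance 3.
Reached end at offset 29 after 10 code points.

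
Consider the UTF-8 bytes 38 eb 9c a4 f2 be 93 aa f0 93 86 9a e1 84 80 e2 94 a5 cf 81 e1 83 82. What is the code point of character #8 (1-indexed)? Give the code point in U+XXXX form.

U+10C2

Offset 0: leading byte 0x38 = 00111000 → 1-byte char #1 = 38.
Offset 1: leading byte 0xEB = 11101011 → 3-byte char #2 = EB 9C A4.
Offset 4: leading byte 0xF2 = 11110010 → 4-byte char #3 = F2 BE 93 AA.
Offset 8: leading byte 0xF0 = 11110000 → 4-byte char #4 = F0 93 86 9A.
Offset 12: leading byte 0xE1 = 11100001 → 3-byte char #5 = E1 84 80.
Offset 15: leading byte 0xE2 = 11100010 → 3-byte char #6 = E2 94 A5.
Offset 18: leading byte 0xCF = 11001111 → 2-byte char #7 = CF 81.
Offset 20: leading byte 0xE1 = 11100001 → 3-byte char #8 = E1 83 82.
Leading byte 0xE1 = 11100001 matches 1110xxxx → 3-byte sequence.
Byte 1: 0xE1 = 11100001, payload 0001 (4 bits).
Byte 2: 0x83 = 10000011 (10xxxxxx ✓), payload 000011.
Byte 3: 0x82 = 10000010 (10xxxxxx ✓), payload 000010.
Concatenate: 0001000011000010 = 0x10C2 (16 bits → U+10C2).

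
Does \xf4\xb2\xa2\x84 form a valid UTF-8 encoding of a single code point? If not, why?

Leading byte 0xF4 = 11110100 → 4-byte form.
Payload = 0x132884, which exceeds U+10FFFF, the maximum Unicode code point. (Leading bytes F5–FF, or F4 followed by ≥ 0x90, are invalid.)

invalid (encodes a value above U+10FFFF)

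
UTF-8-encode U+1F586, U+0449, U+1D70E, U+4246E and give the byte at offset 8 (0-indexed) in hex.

U+1F586 → 4-byte form F0 9F 96 86 at offsets 0–3.
U+0449 → 2-byte form D1 89 at offsets 4–5.
U+1D70E → 4-byte form F0 9D 9C 8E at offsets 6–9.
Offset 8 falls in char 3's range; it's byte 3 of F0 9D 9C 8E = 0x9C.

0x9C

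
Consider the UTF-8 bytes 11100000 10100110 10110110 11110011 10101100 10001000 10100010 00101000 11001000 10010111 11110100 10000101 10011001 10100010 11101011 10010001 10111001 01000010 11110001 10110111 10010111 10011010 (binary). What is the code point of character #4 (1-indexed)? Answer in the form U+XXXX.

U+0217

Offset 0: leading byte 0xE0 = 11100000 → 3-byte char #1 = E0 A6 B6.
Offset 3: leading byte 0xF3 = 11110011 → 4-byte char #2 = F3 AC 88 A2.
Offset 7: leading byte 0x28 = 00101000 → 1-byte char #3 = 28.
Offset 8: leading byte 0xC8 = 11001000 → 2-byte char #4 = C8 97.
Leading byte 0xC8 = 11001000 matches 110xxxxx → 2-byte sequence.
Byte 1: 0xC8 = 11001000, payload 01000 (5 bits).
Byte 2: 0x97 = 10010111 (10xxxxxx ✓), payload 010111.
Concatenate: 01000010111 = 0x217 (11 bits → U+0217).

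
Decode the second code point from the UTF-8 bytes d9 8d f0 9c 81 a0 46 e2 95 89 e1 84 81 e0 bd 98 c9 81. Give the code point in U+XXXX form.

U+1C060

Offset 0: leading byte 0xD9 = 11011001 → 2-byte char #1 = D9 8D.
Offset 2: leading byte 0xF0 = 11110000 → 4-byte char #2 = F0 9C 81 A0.
Leading byte 0xF0 = 11110000 matches 11110xxx → 4-byte sequence.
Byte 1: 0xF0 = 11110000, payload 000 (3 bits).
Byte 2: 0x9C = 10011100 (10xxxxxx ✓), payload 011100.
Byte 3: 0x81 = 10000001 (10xxxxxx ✓), payload 000001.
Byte 4: 0xA0 = 10100000 (10xxxxxx ✓), payload 100000.
Concatenate: 000011100000001100000 = 0x1C060 (21 bits → U+1C060).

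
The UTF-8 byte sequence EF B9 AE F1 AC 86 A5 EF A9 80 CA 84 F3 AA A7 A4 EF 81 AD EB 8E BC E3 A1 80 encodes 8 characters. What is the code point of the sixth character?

U+F06D

Offset 0: leading byte 0xEF = 11101111 → 3-byte char #1 = EF B9 AE.
Offset 3: leading byte 0xF1 = 11110001 → 4-byte char #2 = F1 AC 86 A5.
Offset 7: leading byte 0xEF = 11101111 → 3-byte char #3 = EF A9 80.
Offset 10: leading byte 0xCA = 11001010 → 2-byte char #4 = CA 84.
Offset 12: leading byte 0xF3 = 11110011 → 4-byte char #5 = F3 AA A7 A4.
Offset 16: leading byte 0xEF = 11101111 → 3-byte char #6 = EF 81 AD.
Leading byte 0xEF = 11101111 matches 1110xxxx → 3-byte sequence.
Byte 1: 0xEF = 11101111, payload 1111 (4 bits).
Byte 2: 0x81 = 10000001 (10xxxxxx ✓), payload 000001.
Byte 3: 0xAD = 10101101 (10xxxxxx ✓), payload 101101.
Concatenate: 1111000001101101 = 0xF06D (16 bits → U+F06D).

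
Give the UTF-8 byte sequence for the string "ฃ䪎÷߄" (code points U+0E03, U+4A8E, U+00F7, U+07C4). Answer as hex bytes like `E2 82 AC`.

U+0E03: 3-byte form → E0 B8 83.
U+4A8E: 3-byte form → E4 AA 8E.
U+00F7: 2-byte form → C3 B7.
U+07C4: 2-byte form → DF 84.
Concatenated (10 bytes): E0 B8 83 E4 AA 8E C3 B7 DF 84.

E0 B8 83 E4 AA 8E C3 B7 DF 84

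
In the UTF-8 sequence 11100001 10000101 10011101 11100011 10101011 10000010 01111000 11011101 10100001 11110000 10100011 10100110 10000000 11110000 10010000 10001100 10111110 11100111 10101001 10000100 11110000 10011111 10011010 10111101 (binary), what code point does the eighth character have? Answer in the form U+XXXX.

Offset 0: leading byte 0xE1 = 11100001 → 3-byte char #1 = E1 85 9D.
Offset 3: leading byte 0xE3 = 11100011 → 3-byte char #2 = E3 AB 82.
Offset 6: leading byte 0x78 = 01111000 → 1-byte char #3 = 78.
Offset 7: leading byte 0xDD = 11011101 → 2-byte char #4 = DD A1.
Offset 9: leading byte 0xF0 = 11110000 → 4-byte char #5 = F0 A3 A6 80.
Offset 13: leading byte 0xF0 = 11110000 → 4-byte char #6 = F0 90 8C BE.
Offset 17: leading byte 0xE7 = 11100111 → 3-byte char #7 = E7 A9 84.
Offset 20: leading byte 0xF0 = 11110000 → 4-byte char #8 = F0 9F 9A BD.
Leading byte 0xF0 = 11110000 matches 11110xxx → 4-byte sequence.
Byte 1: 0xF0 = 11110000, payload 000 (3 bits).
Byte 2: 0x9F = 10011111 (10xxxxxx ✓), payload 011111.
Byte 3: 0x9A = 10011010 (10xxxxxx ✓), payload 011010.
Byte 4: 0xBD = 10111101 (10xxxxxx ✓), payload 111101.
Concatenate: 000011111011010111101 = 0x1F6BD (21 bits → U+1F6BD).

U+1F6BD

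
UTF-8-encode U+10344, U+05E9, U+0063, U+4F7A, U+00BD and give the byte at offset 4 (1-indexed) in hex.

1-indexed offset 4 is 0-indexed offset 3.
U+10344 → 4-byte form F0 90 8D 84 at offsets 0–3.
Offset 3 falls in char 1's range; it's byte 4 of F0 90 8D 84 = 0x84.

0x84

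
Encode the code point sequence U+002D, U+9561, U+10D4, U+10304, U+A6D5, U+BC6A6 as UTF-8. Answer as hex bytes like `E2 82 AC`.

2D E9 95 A1 E1 83 94 F0 90 8C 84 EA 9B 95 F2 BC 9A A6

U+002D: 1-byte form → 2D.
U+9561: 3-byte form → E9 95 A1.
U+10D4: 3-byte form → E1 83 94.
U+10304: 4-byte form → F0 90 8C 84.
U+A6D5: 3-byte form → EA 9B 95.
U+BC6A6: 4-byte form → F2 BC 9A A6.
Concatenated (18 bytes): 2D E9 95 A1 E1 83 94 F0 90 8C 84 EA 9B 95 F2 BC 9A A6.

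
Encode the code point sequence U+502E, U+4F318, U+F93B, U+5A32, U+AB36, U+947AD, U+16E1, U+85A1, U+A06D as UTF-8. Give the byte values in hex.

U+502E: 3-byte form → E5 80 AE.
U+4F318: 4-byte form → F1 8F 8C 98.
U+F93B: 3-byte form → EF A4 BB.
U+5A32: 3-byte form → E5 A8 B2.
U+AB36: 3-byte form → EA AC B6.
U+947AD: 4-byte form → F2 94 9E AD.
U+16E1: 3-byte form → E1 9B A1.
U+85A1: 3-byte form → E8 96 A1.
U+A06D: 3-byte form → EA 81 AD.
Concatenated (29 bytes): E5 80 AE F1 8F 8C 98 EF A4 BB E5 A8 B2 EA AC B6 F2 94 9E AD E1 9B A1 E8 96 A1 EA 81 AD.

E5 80 AE F1 8F 8C 98 EF A4 BB E5 A8 B2 EA AC B6 F2 94 9E AD E1 9B A1 E8 96 A1 EA 81 AD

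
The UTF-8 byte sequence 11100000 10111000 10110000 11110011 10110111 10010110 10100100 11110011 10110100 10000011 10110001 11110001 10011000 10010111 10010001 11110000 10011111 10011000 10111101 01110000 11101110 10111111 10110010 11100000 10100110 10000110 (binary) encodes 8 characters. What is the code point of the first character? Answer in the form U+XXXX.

U+0E30

Offset 0: leading byte 0xE0 = 11100000 → 3-byte char #1 = E0 B8 B0.
Leading byte 0xE0 = 11100000 matches 1110xxxx → 3-byte sequence.
Byte 1: 0xE0 = 11100000, payload 0000 (4 bits).
Byte 2: 0xB8 = 10111000 (10xxxxxx ✓), payload 111000.
Byte 3: 0xB0 = 10110000 (10xxxxxx ✓), payload 110000.
Concatenate: 0000111000110000 = 0xE30 (16 bits → U+0E30).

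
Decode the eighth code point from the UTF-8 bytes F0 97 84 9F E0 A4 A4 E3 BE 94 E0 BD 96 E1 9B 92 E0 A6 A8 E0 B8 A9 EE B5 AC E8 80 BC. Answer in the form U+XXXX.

U+ED6C

Offset 0: leading byte 0xF0 = 11110000 → 4-byte char #1 = F0 97 84 9F.
Offset 4: leading byte 0xE0 = 11100000 → 3-byte char #2 = E0 A4 A4.
Offset 7: leading byte 0xE3 = 11100011 → 3-byte char #3 = E3 BE 94.
Offset 10: leading byte 0xE0 = 11100000 → 3-byte char #4 = E0 BD 96.
Offset 13: leading byte 0xE1 = 11100001 → 3-byte char #5 = E1 9B 92.
Offset 16: leading byte 0xE0 = 11100000 → 3-byte char #6 = E0 A6 A8.
Offset 19: leading byte 0xE0 = 11100000 → 3-byte char #7 = E0 B8 A9.
Offset 22: leading byte 0xEE = 11101110 → 3-byte char #8 = EE B5 AC.
Leading byte 0xEE = 11101110 matches 1110xxxx → 3-byte sequence.
Byte 1: 0xEE = 11101110, payload 1110 (4 bits).
Byte 2: 0xB5 = 10110101 (10xxxxxx ✓), payload 110101.
Byte 3: 0xAC = 10101100 (10xxxxxx ✓), payload 101100.
Concatenate: 1110110101101100 = 0xED6C (16 bits → U+ED6C).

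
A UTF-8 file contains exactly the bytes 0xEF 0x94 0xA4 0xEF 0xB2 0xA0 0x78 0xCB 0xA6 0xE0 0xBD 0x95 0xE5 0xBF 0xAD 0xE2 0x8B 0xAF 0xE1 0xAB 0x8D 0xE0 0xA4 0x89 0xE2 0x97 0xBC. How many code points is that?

10

Byte at offset 0: 0xEF = 11101111 → 3-byte char (#1). Advance 3.
Byte at offset 3: 0xEF = 11101111 → 3-byte char (#2). Advance 3.
Byte at offset 6: 0x78 = 01111000 → 1-byte char (#3). Advance 1.
Byte at offset 7: 0xCB = 11001011 → 2-byte char (#4). Advance 2.
Byte at offset 9: 0xE0 = 11100000 → 3-byte char (#5). Advance 3.
Byte at offset 12: 0xE5 = 11100101 → 3-byte char (#6). Advance 3.
Byte at offset 15: 0xE2 = 11100010 → 3-byte char (#7). Advance 3.
Byte at offset 18: 0xE1 = 11100001 → 3-byte char (#8). Advance 3.
Byte at offset 21: 0xE0 = 11100000 → 3-byte char (#9). Advance 3.
Byte at offset 24: 0xE2 = 11100010 → 3-byte char (#10). Advance 3.
Reached end at offset 27 after 10 code points.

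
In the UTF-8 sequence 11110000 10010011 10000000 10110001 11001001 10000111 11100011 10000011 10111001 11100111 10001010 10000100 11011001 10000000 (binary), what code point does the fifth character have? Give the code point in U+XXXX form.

Offset 0: leading byte 0xF0 = 11110000 → 4-byte char #1 = F0 93 80 B1.
Offset 4: leading byte 0xC9 = 11001001 → 2-byte char #2 = C9 87.
Offset 6: leading byte 0xE3 = 11100011 → 3-byte char #3 = E3 83 B9.
Offset 9: leading byte 0xE7 = 11100111 → 3-byte char #4 = E7 8A 84.
Offset 12: leading byte 0xD9 = 11011001 → 2-byte char #5 = D9 80.
Leading byte 0xD9 = 11011001 matches 110xxxxx → 2-byte sequence.
Byte 1: 0xD9 = 11011001, payload 11001 (5 bits).
Byte 2: 0x80 = 10000000 (10xxxxxx ✓), payload 000000.
Concatenate: 11001000000 = 0x640 (11 bits → U+0640).

U+0640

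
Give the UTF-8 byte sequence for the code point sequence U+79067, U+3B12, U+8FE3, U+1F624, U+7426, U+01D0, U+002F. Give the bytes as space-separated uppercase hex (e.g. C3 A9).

U+79067: 4-byte form → F1 B9 81 A7.
U+3B12: 3-byte form → E3 AC 92.
U+8FE3: 3-byte form → E8 BF A3.
U+1F624: 4-byte form → F0 9F 98 A4.
U+7426: 3-byte form → E7 90 A6.
U+01D0: 2-byte form → C7 90.
U+002F: 1-byte form → 2F.
Concatenated (20 bytes): F1 B9 81 A7 E3 AC 92 E8 BF A3 F0 9F 98 A4 E7 90 A6 C7 90 2F.

F1 B9 81 A7 E3 AC 92 E8 BF A3 F0 9F 98 A4 E7 90 A6 C7 90 2F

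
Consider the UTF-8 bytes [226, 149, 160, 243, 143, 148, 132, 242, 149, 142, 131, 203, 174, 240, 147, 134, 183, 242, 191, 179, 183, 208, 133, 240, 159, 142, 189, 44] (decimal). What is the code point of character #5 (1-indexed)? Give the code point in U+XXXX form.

U+131B7

Offset 0: leading byte 0xE2 = 11100010 → 3-byte char #1 = E2 95 A0.
Offset 3: leading byte 0xF3 = 11110011 → 4-byte char #2 = F3 8F 94 84.
Offset 7: leading byte 0xF2 = 11110010 → 4-byte char #3 = F2 95 8E 83.
Offset 11: leading byte 0xCB = 11001011 → 2-byte char #4 = CB AE.
Offset 13: leading byte 0xF0 = 11110000 → 4-byte char #5 = F0 93 86 B7.
Leading byte 0xF0 = 11110000 matches 11110xxx → 4-byte sequence.
Byte 1: 0xF0 = 11110000, payload 000 (3 bits).
Byte 2: 0x93 = 10010011 (10xxxxxx ✓), payload 010011.
Byte 3: 0x86 = 10000110 (10xxxxxx ✓), payload 000110.
Byte 4: 0xB7 = 10110111 (10xxxxxx ✓), payload 110111.
Concatenate: 000010011000110110111 = 0x131B7 (21 bits → U+131B7).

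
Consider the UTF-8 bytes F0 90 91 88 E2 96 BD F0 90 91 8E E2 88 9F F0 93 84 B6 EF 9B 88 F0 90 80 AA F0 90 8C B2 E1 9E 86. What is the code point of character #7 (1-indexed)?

U+1002A

Offset 0: leading byte 0xF0 = 11110000 → 4-byte char #1 = F0 90 91 88.
Offset 4: leading byte 0xE2 = 11100010 → 3-byte char #2 = E2 96 BD.
Offset 7: leading byte 0xF0 = 11110000 → 4-byte char #3 = F0 90 91 8E.
Offset 11: leading byte 0xE2 = 11100010 → 3-byte char #4 = E2 88 9F.
Offset 14: leading byte 0xF0 = 11110000 → 4-byte char #5 = F0 93 84 B6.
Offset 18: leading byte 0xEF = 11101111 → 3-byte char #6 = EF 9B 88.
Offset 21: leading byte 0xF0 = 11110000 → 4-byte char #7 = F0 90 80 AA.
Leading byte 0xF0 = 11110000 matches 11110xxx → 4-byte sequence.
Byte 1: 0xF0 = 11110000, payload 000 (3 bits).
Byte 2: 0x90 = 10010000 (10xxxxxx ✓), payload 010000.
Byte 3: 0x80 = 10000000 (10xxxxxx ✓), payload 000000.
Byte 4: 0xAA = 10101010 (10xxxxxx ✓), payload 101010.
Concatenate: 000010000000000101010 = 0x1002A (21 bits → U+1002A).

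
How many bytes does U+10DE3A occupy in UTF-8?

4

U+10DE3A = 0x10DE3A. UTF-8 uses 1 byte below 0x80, 2 below 0x800, 3 below 0x10000, 4 up to 0x10FFFF. 0x10DE3A is in U+10000–U+10FFFF → 4 bytes.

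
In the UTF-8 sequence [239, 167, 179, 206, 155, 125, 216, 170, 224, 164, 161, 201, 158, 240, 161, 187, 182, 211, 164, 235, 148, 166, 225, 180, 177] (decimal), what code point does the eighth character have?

U+04E4

Offset 0: leading byte 0xEF = 11101111 → 3-byte char #1 = EF A7 B3.
Offset 3: leading byte 0xCE = 11001110 → 2-byte char #2 = CE 9B.
Offset 5: leading byte 0x7D = 01111101 → 1-byte char #3 = 7D.
Offset 6: leading byte 0xD8 = 11011000 → 2-byte char #4 = D8 AA.
Offset 8: leading byte 0xE0 = 11100000 → 3-byte char #5 = E0 A4 A1.
Offset 11: leading byte 0xC9 = 11001001 → 2-byte char #6 = C9 9E.
Offset 13: leading byte 0xF0 = 11110000 → 4-byte char #7 = F0 A1 BB B6.
Offset 17: leading byte 0xD3 = 11010011 → 2-byte char #8 = D3 A4.
Leading byte 0xD3 = 11010011 matches 110xxxxx → 2-byte sequence.
Byte 1: 0xD3 = 11010011, payload 10011 (5 bits).
Byte 2: 0xA4 = 10100100 (10xxxxxx ✓), payload 100100.
Concatenate: 10011100100 = 0x4E4 (11 bits → U+04E4).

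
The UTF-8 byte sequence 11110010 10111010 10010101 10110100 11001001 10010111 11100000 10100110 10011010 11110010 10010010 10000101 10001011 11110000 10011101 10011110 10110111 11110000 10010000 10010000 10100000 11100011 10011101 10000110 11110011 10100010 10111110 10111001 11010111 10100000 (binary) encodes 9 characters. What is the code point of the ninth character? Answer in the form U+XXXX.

U+05E0

Offset 0: leading byte 0xF2 = 11110010 → 4-byte char #1 = F2 BA 95 B4.
Offset 4: leading byte 0xC9 = 11001001 → 2-byte char #2 = C9 97.
Offset 6: leading byte 0xE0 = 11100000 → 3-byte char #3 = E0 A6 9A.
Offset 9: leading byte 0xF2 = 11110010 → 4-byte char #4 = F2 92 85 8B.
Offset 13: leading byte 0xF0 = 11110000 → 4-byte char #5 = F0 9D 9E B7.
Offset 17: leading byte 0xF0 = 11110000 → 4-byte char #6 = F0 90 90 A0.
Offset 21: leading byte 0xE3 = 11100011 → 3-byte char #7 = E3 9D 86.
Offset 24: leading byte 0xF3 = 11110011 → 4-byte char #8 = F3 A2 BE B9.
Offset 28: leading byte 0xD7 = 11010111 → 2-byte char #9 = D7 A0.
Leading byte 0xD7 = 11010111 matches 110xxxxx → 2-byte sequence.
Byte 1: 0xD7 = 11010111, payload 10111 (5 bits).
Byte 2: 0xA0 = 10100000 (10xxxxxx ✓), payload 100000.
Concatenate: 10111100000 = 0x5E0 (11 bits → U+05E0).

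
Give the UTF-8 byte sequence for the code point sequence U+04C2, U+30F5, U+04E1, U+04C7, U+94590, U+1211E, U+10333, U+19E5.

D3 82 E3 83 B5 D3 A1 D3 87 F2 94 96 90 F0 92 84 9E F0 90 8C B3 E1 A7 A5

U+04C2: 2-byte form → D3 82.
U+30F5: 3-byte form → E3 83 B5.
U+04E1: 2-byte form → D3 A1.
U+04C7: 2-byte form → D3 87.
U+94590: 4-byte form → F2 94 96 90.
U+1211E: 4-byte form → F0 92 84 9E.
U+10333: 4-byte form → F0 90 8C B3.
U+19E5: 3-byte form → E1 A7 A5.
Concatenated (24 bytes): D3 82 E3 83 B5 D3 A1 D3 87 F2 94 96 90 F0 92 84 9E F0 90 8C B3 E1 A7 A5.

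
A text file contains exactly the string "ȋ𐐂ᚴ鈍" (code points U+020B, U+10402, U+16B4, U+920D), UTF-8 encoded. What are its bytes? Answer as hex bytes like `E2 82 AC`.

C8 8B F0 90 90 82 E1 9A B4 E9 88 8D

U+020B: 2-byte form → C8 8B.
U+10402: 4-byte form → F0 90 90 82.
U+16B4: 3-byte form → E1 9A B4.
U+920D: 3-byte form → E9 88 8D.
Concatenated (12 bytes): C8 8B F0 90 90 82 E1 9A B4 E9 88 8D.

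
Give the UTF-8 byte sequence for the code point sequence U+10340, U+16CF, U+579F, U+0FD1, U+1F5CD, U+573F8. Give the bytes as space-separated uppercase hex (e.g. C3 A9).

F0 90 8D 80 E1 9B 8F E5 9E 9F E0 BF 91 F0 9F 97 8D F1 97 8F B8

U+10340: 4-byte form → F0 90 8D 80.
U+16CF: 3-byte form → E1 9B 8F.
U+579F: 3-byte form → E5 9E 9F.
U+0FD1: 3-byte form → E0 BF 91.
U+1F5CD: 4-byte form → F0 9F 97 8D.
U+573F8: 4-byte form → F1 97 8F B8.
Concatenated (21 bytes): F0 90 8D 80 E1 9B 8F E5 9E 9F E0 BF 91 F0 9F 97 8D F1 97 8F B8.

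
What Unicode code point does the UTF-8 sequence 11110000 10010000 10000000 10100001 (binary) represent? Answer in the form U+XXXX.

Leading byte 0xF0 = 11110000 matches 11110xxx → 4-byte sequence.
Byte 1: 0xF0 = 11110000, payload 000 (3 bits).
Byte 2: 0x90 = 10010000 (10xxxxxx ✓), payload 010000.
Byte 3: 0x80 = 10000000 (10xxxxxx ✓), payload 000000.
Byte 4: 0xA1 = 10100001 (10xxxxxx ✓), payload 100001.
Concatenate: 000010000000000100001 = 0x10021 (21 bits → U+10021).

U+10021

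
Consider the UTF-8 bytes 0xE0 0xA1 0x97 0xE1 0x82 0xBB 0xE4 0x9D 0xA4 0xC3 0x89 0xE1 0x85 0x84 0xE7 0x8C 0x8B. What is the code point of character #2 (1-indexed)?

U+10BB

Offset 0: leading byte 0xE0 = 11100000 → 3-byte char #1 = E0 A1 97.
Offset 3: leading byte 0xE1 = 11100001 → 3-byte char #2 = E1 82 BB.
Leading byte 0xE1 = 11100001 matches 1110xxxx → 3-byte sequence.
Byte 1: 0xE1 = 11100001, payload 0001 (4 bits).
Byte 2: 0x82 = 10000010 (10xxxxxx ✓), payload 000010.
Byte 3: 0xBB = 10111011 (10xxxxxx ✓), payload 111011.
Concatenate: 0001000010111011 = 0x10BB (16 bits → U+10BB).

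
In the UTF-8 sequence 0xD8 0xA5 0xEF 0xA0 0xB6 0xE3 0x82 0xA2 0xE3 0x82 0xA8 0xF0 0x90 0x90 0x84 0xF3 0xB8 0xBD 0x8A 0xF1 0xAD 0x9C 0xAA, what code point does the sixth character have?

Offset 0: leading byte 0xD8 = 11011000 → 2-byte char #1 = D8 A5.
Offset 2: leading byte 0xEF = 11101111 → 3-byte char #2 = EF A0 B6.
Offset 5: leading byte 0xE3 = 11100011 → 3-byte char #3 = E3 82 A2.
Offset 8: leading byte 0xE3 = 11100011 → 3-byte char #4 = E3 82 A8.
Offset 11: leading byte 0xF0 = 11110000 → 4-byte char #5 = F0 90 90 84.
Offset 15: leading byte 0xF3 = 11110011 → 4-byte char #6 = F3 B8 BD 8A.
Leading byte 0xF3 = 11110011 matches 11110xxx → 4-byte sequence.
Byte 1: 0xF3 = 11110011, payload 011 (3 bits).
Byte 2: 0xB8 = 10111000 (10xxxxxx ✓), payload 111000.
Byte 3: 0xBD = 10111101 (10xxxxxx ✓), payload 111101.
Byte 4: 0x8A = 10001010 (10xxxxxx ✓), payload 001010.
Concatenate: 011111000111101001010 = 0xF8F4A (21 bits → U+F8F4A).

U+F8F4A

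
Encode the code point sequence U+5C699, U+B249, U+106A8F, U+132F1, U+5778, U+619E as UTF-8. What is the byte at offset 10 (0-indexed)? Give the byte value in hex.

0x8F

U+5C699 → 4-byte form F1 9C 9A 99 at offsets 0–3.
U+B249 → 3-byte form EB 89 89 at offsets 4–6.
U+106A8F → 4-byte form F4 86 AA 8F at offsets 7–10.
Offset 10 falls in char 3's range; it's byte 4 of F4 86 AA 8F = 0x8F.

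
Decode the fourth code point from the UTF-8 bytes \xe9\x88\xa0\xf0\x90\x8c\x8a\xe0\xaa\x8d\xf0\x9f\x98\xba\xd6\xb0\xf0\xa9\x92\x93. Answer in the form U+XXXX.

Offset 0: leading byte 0xE9 = 11101001 → 3-byte char #1 = E9 88 A0.
Offset 3: leading byte 0xF0 = 11110000 → 4-byte char #2 = F0 90 8C 8A.
Offset 7: leading byte 0xE0 = 11100000 → 3-byte char #3 = E0 AA 8D.
Offset 10: leading byte 0xF0 = 11110000 → 4-byte char #4 = F0 9F 98 BA.
Leading byte 0xF0 = 11110000 matches 11110xxx → 4-byte sequence.
Byte 1: 0xF0 = 11110000, payload 000 (3 bits).
Byte 2: 0x9F = 10011111 (10xxxxxx ✓), payload 011111.
Byte 3: 0x98 = 10011000 (10xxxxxx ✓), payload 011000.
Byte 4: 0xBA = 10111010 (10xxxxxx ✓), payload 111010.
Concatenate: 000011111011000111010 = 0x1F63A (21 bits → U+1F63A).

U+1F63A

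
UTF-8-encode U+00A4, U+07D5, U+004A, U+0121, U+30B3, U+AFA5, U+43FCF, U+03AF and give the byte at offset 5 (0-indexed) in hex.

0xC4

U+00A4 → 2-byte form C2 A4 at offsets 0–1.
U+07D5 → 2-byte form DF 95 at offsets 2–3.
U+004A → 1-byte form 4A at offsets 4–4.
U+0121 → 2-byte form C4 A1 at offsets 5–6.
Offset 5 falls in char 4's range; it's byte 1 of C4 A1 = 0xC4.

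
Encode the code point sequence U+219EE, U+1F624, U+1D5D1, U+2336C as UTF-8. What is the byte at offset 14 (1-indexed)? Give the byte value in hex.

1-indexed offset 14 is 0-indexed offset 13.
U+219EE → 4-byte form F0 A1 A7 AE at offsets 0–3.
U+1F624 → 4-byte form F0 9F 98 A4 at offsets 4–7.
U+1D5D1 → 4-byte form F0 9D 97 91 at offsets 8–11.
U+2336C → 4-byte form F0 A3 8D AC at offsets 12–15.
Offset 13 falls in char 4's range; it's byte 2 of F0 A3 8D AC = 0xA3.

0xA3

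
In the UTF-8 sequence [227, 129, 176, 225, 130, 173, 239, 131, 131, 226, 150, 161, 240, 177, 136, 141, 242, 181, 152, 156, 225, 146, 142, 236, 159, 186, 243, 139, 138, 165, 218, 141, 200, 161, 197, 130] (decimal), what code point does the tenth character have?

Offset 0: leading byte 0xE3 = 11100011 → 3-byte char #1 = E3 81 B0.
Offset 3: leading byte 0xE1 = 11100001 → 3-byte char #2 = E1 82 AD.
Offset 6: leading byte 0xEF = 11101111 → 3-byte char #3 = EF 83 83.
Offset 9: leading byte 0xE2 = 11100010 → 3-byte char #4 = E2 96 A1.
Offset 12: leading byte 0xF0 = 11110000 → 4-byte char #5 = F0 B1 88 8D.
Offset 16: leading byte 0xF2 = 11110010 → 4-byte char #6 = F2 B5 98 9C.
Offset 20: leading byte 0xE1 = 11100001 → 3-byte char #7 = E1 92 8E.
Offset 23: leading byte 0xEC = 11101100 → 3-byte char #8 = EC 9F BA.
Offset 26: leading byte 0xF3 = 11110011 → 4-byte char #9 = F3 8B 8A A5.
Offset 30: leading byte 0xDA = 11011010 → 2-byte char #10 = DA 8D.
Leading byte 0xDA = 11011010 matches 110xxxxx → 2-byte sequence.
Byte 1: 0xDA = 11011010, payload 11010 (5 bits).
Byte 2: 0x8D = 10001101 (10xxxxxx ✓), payload 001101.
Concatenate: 11010001101 = 0x68D (11 bits → U+068D).

U+068D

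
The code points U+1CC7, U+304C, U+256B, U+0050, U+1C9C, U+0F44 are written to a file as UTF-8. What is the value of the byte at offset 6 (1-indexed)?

0x8C

1-indexed offset 6 is 0-indexed offset 5.
U+1CC7 → 3-byte form E1 B3 87 at offsets 0–2.
U+304C → 3-byte form E3 81 8C at offsets 3–5.
Offset 5 falls in char 2's range; it's byte 3 of E3 81 8C = 0x8C.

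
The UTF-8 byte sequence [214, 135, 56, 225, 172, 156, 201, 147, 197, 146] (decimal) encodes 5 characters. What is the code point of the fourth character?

U+0253

Offset 0: leading byte 0xD6 = 11010110 → 2-byte char #1 = D6 87.
Offset 2: leading byte 0x38 = 00111000 → 1-byte char #2 = 38.
Offset 3: leading byte 0xE1 = 11100001 → 3-byte char #3 = E1 AC 9C.
Offset 6: leading byte 0xC9 = 11001001 → 2-byte char #4 = C9 93.
Leading byte 0xC9 = 11001001 matches 110xxxxx → 2-byte sequence.
Byte 1: 0xC9 = 11001001, payload 01001 (5 bits).
Byte 2: 0x93 = 10010011 (10xxxxxx ✓), payload 010011.
Concatenate: 01001010011 = 0x253 (11 bits → U+0253).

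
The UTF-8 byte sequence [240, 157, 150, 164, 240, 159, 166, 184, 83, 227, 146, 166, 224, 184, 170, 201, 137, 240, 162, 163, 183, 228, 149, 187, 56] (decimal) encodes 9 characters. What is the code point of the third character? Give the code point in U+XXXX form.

Offset 0: leading byte 0xF0 = 11110000 → 4-byte char #1 = F0 9D 96 A4.
Offset 4: leading byte 0xF0 = 11110000 → 4-byte char #2 = F0 9F A6 B8.
Offset 8: leading byte 0x53 = 01010011 → 1-byte char #3 = 53.
Leading byte 0x53 = 01010011 matches 0xxxxxxx → 1-byte sequence.
Byte 1: 0x53 = 01010011, payload 1010011 (7 bits).
Concatenate: 1010011 = 0x53 (7 bits → U+0053).

U+0053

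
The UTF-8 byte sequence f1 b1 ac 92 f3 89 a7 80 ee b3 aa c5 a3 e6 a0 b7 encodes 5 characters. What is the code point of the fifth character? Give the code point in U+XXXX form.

U+6837

Offset 0: leading byte 0xF1 = 11110001 → 4-byte char #1 = F1 B1 AC 92.
Offset 4: leading byte 0xF3 = 11110011 → 4-byte char #2 = F3 89 A7 80.
Offset 8: leading byte 0xEE = 11101110 → 3-byte char #3 = EE B3 AA.
Offset 11: leading byte 0xC5 = 11000101 → 2-byte char #4 = C5 A3.
Offset 13: leading byte 0xE6 = 11100110 → 3-byte char #5 = E6 A0 B7.
Leading byte 0xE6 = 11100110 matches 1110xxxx → 3-byte sequence.
Byte 1: 0xE6 = 11100110, payload 0110 (4 bits).
Byte 2: 0xA0 = 10100000 (10xxxxxx ✓), payload 100000.
Byte 3: 0xB7 = 10110111 (10xxxxxx ✓), payload 110111.
Concatenate: 0110100000110111 = 0x6837 (16 bits → U+6837).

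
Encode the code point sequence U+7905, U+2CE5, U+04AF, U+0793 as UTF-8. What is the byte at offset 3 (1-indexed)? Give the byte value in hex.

0x85

1-indexed offset 3 is 0-indexed offset 2.
U+7905 → 3-byte form E7 A4 85 at offsets 0–2.
Offset 2 falls in char 1's range; it's byte 3 of E7 A4 85 = 0x85.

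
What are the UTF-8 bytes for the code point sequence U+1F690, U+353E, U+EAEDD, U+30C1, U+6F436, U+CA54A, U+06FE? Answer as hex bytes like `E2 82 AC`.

U+1F690: 4-byte form → F0 9F 9A 90.
U+353E: 3-byte form → E3 94 BE.
U+EAEDD: 4-byte form → F3 AA BB 9D.
U+30C1: 3-byte form → E3 83 81.
U+6F436: 4-byte form → F1 AF 90 B6.
U+CA54A: 4-byte form → F3 8A 95 8A.
U+06FE: 2-byte form → DB BE.
Concatenated (24 bytes): F0 9F 9A 90 E3 94 BE F3 AA BB 9D E3 83 81 F1 AF 90 B6 F3 8A 95 8A DB BE.

F0 9F 9A 90 E3 94 BE F3 AA BB 9D E3 83 81 F1 AF 90 B6 F3 8A 95 8A DB BE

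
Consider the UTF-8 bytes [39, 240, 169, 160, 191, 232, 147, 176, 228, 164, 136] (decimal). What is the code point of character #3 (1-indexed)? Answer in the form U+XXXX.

U+84F0

Offset 0: leading byte 0x27 = 00100111 → 1-byte char #1 = 27.
Offset 1: leading byte 0xF0 = 11110000 → 4-byte char #2 = F0 A9 A0 BF.
Offset 5: leading byte 0xE8 = 11101000 → 3-byte char #3 = E8 93 B0.
Leading byte 0xE8 = 11101000 matches 1110xxxx → 3-byte sequence.
Byte 1: 0xE8 = 11101000, payload 1000 (4 bits).
Byte 2: 0x93 = 10010011 (10xxxxxx ✓), payload 010011.
Byte 3: 0xB0 = 10110000 (10xxxxxx ✓), payload 110000.
Concatenate: 1000010011110000 = 0x84F0 (16 bits → U+84F0).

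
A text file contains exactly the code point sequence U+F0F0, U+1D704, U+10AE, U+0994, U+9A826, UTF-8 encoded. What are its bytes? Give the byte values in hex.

U+F0F0: 3-byte form → EF 83 B0.
U+1D704: 4-byte form → F0 9D 9C 84.
U+10AE: 3-byte form → E1 82 AE.
U+0994: 3-byte form → E0 A6 94.
U+9A826: 4-byte form → F2 9A A0 A6.
Concatenated (17 bytes): EF 83 B0 F0 9D 9C 84 E1 82 AE E0 A6 94 F2 9A A0 A6.

EF 83 B0 F0 9D 9C 84 E1 82 AE E0 A6 94 F2 9A A0 A6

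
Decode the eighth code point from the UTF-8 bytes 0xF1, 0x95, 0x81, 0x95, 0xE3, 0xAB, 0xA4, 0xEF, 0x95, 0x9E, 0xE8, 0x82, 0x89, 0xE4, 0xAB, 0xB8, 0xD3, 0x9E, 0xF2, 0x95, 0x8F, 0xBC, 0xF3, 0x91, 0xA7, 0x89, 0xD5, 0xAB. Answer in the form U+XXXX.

Offset 0: leading byte 0xF1 = 11110001 → 4-byte char #1 = F1 95 81 95.
Offset 4: leading byte 0xE3 = 11100011 → 3-byte char #2 = E3 AB A4.
Offset 7: leading byte 0xEF = 11101111 → 3-byte char #3 = EF 95 9E.
Offset 10: leading byte 0xE8 = 11101000 → 3-byte char #4 = E8 82 89.
Offset 13: leading byte 0xE4 = 11100100 → 3-byte char #5 = E4 AB B8.
Offset 16: leading byte 0xD3 = 11010011 → 2-byte char #6 = D3 9E.
Offset 18: leading byte 0xF2 = 11110010 → 4-byte char #7 = F2 95 8F BC.
Offset 22: leading byte 0xF3 = 11110011 → 4-byte char #8 = F3 91 A7 89.
Leading byte 0xF3 = 11110011 matches 11110xxx → 4-byte sequence.
Byte 1: 0xF3 = 11110011, payload 011 (3 bits).
Byte 2: 0x91 = 10010001 (10xxxxxx ✓), payload 010001.
Byte 3: 0xA7 = 10100111 (10xxxxxx ✓), payload 100111.
Byte 4: 0x89 = 10001001 (10xxxxxx ✓), payload 001001.
Concatenate: 011010001100111001001 = 0xD19C9 (21 bits → U+D19C9).

U+D19C9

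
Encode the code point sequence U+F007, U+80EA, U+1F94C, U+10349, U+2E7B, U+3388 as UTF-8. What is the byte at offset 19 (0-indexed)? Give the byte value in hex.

0x88

U+F007 → 3-byte form EF 80 87 at offsets 0–2.
U+80EA → 3-byte form E8 83 AA at offsets 3–5.
U+1F94C → 4-byte form F0 9F A5 8C at offsets 6–9.
U+10349 → 4-byte form F0 90 8D 89 at offsets 10–13.
U+2E7B → 3-byte form E2 B9 BB at offsets 14–16.
U+3388 → 3-byte form E3 8E 88 at offsets 17–19.
Offset 19 falls in char 6's range; it's byte 3 of E3 8E 88 = 0x88.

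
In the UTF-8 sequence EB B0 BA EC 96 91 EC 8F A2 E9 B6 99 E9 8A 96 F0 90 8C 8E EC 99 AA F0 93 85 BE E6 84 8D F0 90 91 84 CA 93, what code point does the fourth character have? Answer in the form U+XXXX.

Offset 0: leading byte 0xEB = 11101011 → 3-byte char #1 = EB B0 BA.
Offset 3: leading byte 0xEC = 11101100 → 3-byte char #2 = EC 96 91.
Offset 6: leading byte 0xEC = 11101100 → 3-byte char #3 = EC 8F A2.
Offset 9: leading byte 0xE9 = 11101001 → 3-byte char #4 = E9 B6 99.
Leading byte 0xE9 = 11101001 matches 1110xxxx → 3-byte sequence.
Byte 1: 0xE9 = 11101001, payload 1001 (4 bits).
Byte 2: 0xB6 = 10110110 (10xxxxxx ✓), payload 110110.
Byte 3: 0x99 = 10011001 (10xxxxxx ✓), payload 011001.
Concatenate: 1001110110011001 = 0x9D99 (16 bits → U+9D99).

U+9D99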